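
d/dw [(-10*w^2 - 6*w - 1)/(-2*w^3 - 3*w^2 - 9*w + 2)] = (-20*w^4 - 24*w^3 + 66*w^2 - 46*w - 21)/(4*w^6 + 12*w^5 + 45*w^4 + 46*w^3 + 69*w^2 - 36*w + 4)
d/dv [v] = 1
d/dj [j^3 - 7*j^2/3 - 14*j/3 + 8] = 3*j^2 - 14*j/3 - 14/3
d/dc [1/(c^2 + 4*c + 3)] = 2*(-c - 2)/(c^2 + 4*c + 3)^2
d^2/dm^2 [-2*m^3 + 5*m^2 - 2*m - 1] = 10 - 12*m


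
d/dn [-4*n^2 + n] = 1 - 8*n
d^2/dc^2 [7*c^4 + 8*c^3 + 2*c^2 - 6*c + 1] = 84*c^2 + 48*c + 4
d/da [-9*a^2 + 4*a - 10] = 4 - 18*a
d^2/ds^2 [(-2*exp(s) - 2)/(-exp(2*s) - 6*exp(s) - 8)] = 2*(exp(4*s) - 2*exp(3*s) - 30*exp(2*s) - 44*exp(s) + 16)*exp(s)/(exp(6*s) + 18*exp(5*s) + 132*exp(4*s) + 504*exp(3*s) + 1056*exp(2*s) + 1152*exp(s) + 512)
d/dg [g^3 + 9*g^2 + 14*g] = 3*g^2 + 18*g + 14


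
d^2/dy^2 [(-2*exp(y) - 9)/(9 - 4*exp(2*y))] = (32*exp(4*y) + 576*exp(3*y) + 432*exp(2*y) + 1296*exp(y) + 162)*exp(y)/(64*exp(6*y) - 432*exp(4*y) + 972*exp(2*y) - 729)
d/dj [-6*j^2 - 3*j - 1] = -12*j - 3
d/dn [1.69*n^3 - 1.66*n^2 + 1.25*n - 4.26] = 5.07*n^2 - 3.32*n + 1.25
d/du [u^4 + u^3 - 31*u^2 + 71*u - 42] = 4*u^3 + 3*u^2 - 62*u + 71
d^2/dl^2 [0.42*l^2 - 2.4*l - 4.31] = 0.840000000000000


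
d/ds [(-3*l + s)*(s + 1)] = -3*l + 2*s + 1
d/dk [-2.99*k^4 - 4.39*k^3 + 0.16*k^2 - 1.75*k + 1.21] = -11.96*k^3 - 13.17*k^2 + 0.32*k - 1.75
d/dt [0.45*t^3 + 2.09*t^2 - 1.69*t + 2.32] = 1.35*t^2 + 4.18*t - 1.69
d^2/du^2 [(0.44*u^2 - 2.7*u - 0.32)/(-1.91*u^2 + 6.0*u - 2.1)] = (9.61493999999999*u^3 + 17.593392*u^2 - 86.9814*u + 84.63216)/(6.967871*u^6 - 65.6658*u^5 + 229.26303*u^4 - 360.396*u^3 + 252.0693*u^2 - 79.38*u + 9.261)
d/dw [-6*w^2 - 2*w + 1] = -12*w - 2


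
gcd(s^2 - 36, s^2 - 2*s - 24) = s - 6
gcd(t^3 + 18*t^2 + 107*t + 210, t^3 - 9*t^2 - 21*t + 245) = t + 5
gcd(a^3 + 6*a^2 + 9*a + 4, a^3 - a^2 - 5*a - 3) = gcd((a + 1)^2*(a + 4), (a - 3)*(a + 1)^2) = a^2 + 2*a + 1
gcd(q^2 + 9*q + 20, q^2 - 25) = q + 5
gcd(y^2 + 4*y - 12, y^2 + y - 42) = 1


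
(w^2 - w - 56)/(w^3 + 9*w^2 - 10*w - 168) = (w - 8)/(w^2 + 2*w - 24)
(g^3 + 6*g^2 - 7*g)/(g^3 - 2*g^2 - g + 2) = g*(g + 7)/(g^2 - g - 2)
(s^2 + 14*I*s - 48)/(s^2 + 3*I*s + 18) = (s + 8*I)/(s - 3*I)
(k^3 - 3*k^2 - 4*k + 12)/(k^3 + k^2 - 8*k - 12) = (k - 2)/(k + 2)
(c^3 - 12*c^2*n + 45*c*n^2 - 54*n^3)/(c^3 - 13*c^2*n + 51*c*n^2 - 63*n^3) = (c - 6*n)/(c - 7*n)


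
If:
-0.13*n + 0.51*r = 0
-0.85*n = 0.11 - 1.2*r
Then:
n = -0.20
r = -0.05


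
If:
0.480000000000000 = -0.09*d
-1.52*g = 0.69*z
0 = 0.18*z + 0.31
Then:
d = -5.33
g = 0.78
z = -1.72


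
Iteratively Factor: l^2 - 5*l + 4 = (l - 4)*(l - 1)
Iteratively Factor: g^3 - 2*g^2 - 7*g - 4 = (g + 1)*(g^2 - 3*g - 4) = (g + 1)^2*(g - 4)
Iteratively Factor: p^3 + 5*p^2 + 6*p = (p)*(p^2 + 5*p + 6) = p*(p + 2)*(p + 3)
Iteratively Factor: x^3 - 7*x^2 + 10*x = (x - 2)*(x^2 - 5*x) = (x - 5)*(x - 2)*(x)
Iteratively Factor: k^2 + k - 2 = (k - 1)*(k + 2)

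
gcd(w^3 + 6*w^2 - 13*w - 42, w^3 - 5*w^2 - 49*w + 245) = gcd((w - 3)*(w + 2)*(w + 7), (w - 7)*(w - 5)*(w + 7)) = w + 7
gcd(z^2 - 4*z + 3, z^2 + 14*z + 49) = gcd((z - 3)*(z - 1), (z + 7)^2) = 1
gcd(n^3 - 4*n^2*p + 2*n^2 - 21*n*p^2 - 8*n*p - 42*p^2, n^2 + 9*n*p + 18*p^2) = n + 3*p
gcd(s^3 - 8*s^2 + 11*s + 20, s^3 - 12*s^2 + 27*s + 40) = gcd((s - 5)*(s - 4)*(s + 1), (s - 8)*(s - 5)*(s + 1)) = s^2 - 4*s - 5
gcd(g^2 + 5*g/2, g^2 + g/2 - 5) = g + 5/2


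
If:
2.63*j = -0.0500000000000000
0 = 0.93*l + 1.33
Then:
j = -0.02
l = -1.43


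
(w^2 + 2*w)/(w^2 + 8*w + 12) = w/(w + 6)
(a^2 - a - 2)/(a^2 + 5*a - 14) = (a + 1)/(a + 7)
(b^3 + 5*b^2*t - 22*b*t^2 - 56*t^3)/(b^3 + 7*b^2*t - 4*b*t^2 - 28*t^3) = (-b + 4*t)/(-b + 2*t)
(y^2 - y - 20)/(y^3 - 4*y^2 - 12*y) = (-y^2 + y + 20)/(y*(-y^2 + 4*y + 12))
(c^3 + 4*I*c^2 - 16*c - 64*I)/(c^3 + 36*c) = (c^3 + 4*I*c^2 - 16*c - 64*I)/(c*(c^2 + 36))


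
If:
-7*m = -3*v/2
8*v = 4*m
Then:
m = 0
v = 0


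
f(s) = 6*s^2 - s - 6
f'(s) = 12*s - 1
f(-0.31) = -5.11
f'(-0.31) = -4.72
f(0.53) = -4.84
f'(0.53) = 5.36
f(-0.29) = -5.21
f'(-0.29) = -4.48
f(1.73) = 10.23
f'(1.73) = 19.76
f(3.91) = 81.82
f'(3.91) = 45.92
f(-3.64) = 77.14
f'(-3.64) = -44.68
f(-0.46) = -4.27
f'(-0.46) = -6.52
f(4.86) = 130.86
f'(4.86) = 57.32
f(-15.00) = 1359.00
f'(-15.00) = -181.00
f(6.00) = 204.00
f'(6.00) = 71.00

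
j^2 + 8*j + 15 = (j + 3)*(j + 5)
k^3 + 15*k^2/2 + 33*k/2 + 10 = (k + 1)*(k + 5/2)*(k + 4)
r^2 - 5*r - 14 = (r - 7)*(r + 2)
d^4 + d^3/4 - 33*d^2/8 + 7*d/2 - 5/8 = (d - 1)^2*(d - 1/4)*(d + 5/2)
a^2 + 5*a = a*(a + 5)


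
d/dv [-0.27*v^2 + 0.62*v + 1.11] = 0.62 - 0.54*v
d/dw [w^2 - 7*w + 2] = 2*w - 7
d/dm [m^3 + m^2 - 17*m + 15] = 3*m^2 + 2*m - 17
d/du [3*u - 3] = 3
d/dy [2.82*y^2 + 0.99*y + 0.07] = 5.64*y + 0.99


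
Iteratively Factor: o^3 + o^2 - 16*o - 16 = (o + 1)*(o^2 - 16) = (o + 1)*(o + 4)*(o - 4)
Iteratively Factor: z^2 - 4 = (z + 2)*(z - 2)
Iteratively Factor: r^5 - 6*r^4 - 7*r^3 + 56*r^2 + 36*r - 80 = (r + 2)*(r^4 - 8*r^3 + 9*r^2 + 38*r - 40) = (r + 2)^2*(r^3 - 10*r^2 + 29*r - 20) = (r - 1)*(r + 2)^2*(r^2 - 9*r + 20) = (r - 4)*(r - 1)*(r + 2)^2*(r - 5)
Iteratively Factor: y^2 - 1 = (y - 1)*(y + 1)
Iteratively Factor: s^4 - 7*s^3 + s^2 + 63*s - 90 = (s - 2)*(s^3 - 5*s^2 - 9*s + 45) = (s - 3)*(s - 2)*(s^2 - 2*s - 15) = (s - 5)*(s - 3)*(s - 2)*(s + 3)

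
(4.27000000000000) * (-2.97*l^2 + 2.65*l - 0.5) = -12.6819*l^2 + 11.3155*l - 2.135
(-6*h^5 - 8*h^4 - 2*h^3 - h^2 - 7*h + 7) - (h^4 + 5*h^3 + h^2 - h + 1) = -6*h^5 - 9*h^4 - 7*h^3 - 2*h^2 - 6*h + 6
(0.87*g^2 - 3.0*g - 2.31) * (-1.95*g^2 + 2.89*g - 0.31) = -1.6965*g^4 + 8.3643*g^3 - 4.4352*g^2 - 5.7459*g + 0.7161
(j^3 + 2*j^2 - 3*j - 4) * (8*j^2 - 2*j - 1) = 8*j^5 + 14*j^4 - 29*j^3 - 28*j^2 + 11*j + 4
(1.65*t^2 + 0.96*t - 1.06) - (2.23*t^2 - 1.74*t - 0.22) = -0.58*t^2 + 2.7*t - 0.84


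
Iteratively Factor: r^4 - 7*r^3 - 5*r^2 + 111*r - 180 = (r - 3)*(r^3 - 4*r^2 - 17*r + 60) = (r - 5)*(r - 3)*(r^2 + r - 12) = (r - 5)*(r - 3)*(r + 4)*(r - 3)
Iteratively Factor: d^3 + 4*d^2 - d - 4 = (d - 1)*(d^2 + 5*d + 4) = (d - 1)*(d + 1)*(d + 4)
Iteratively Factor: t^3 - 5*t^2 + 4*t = (t - 1)*(t^2 - 4*t) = t*(t - 1)*(t - 4)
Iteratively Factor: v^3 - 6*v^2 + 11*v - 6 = (v - 2)*(v^2 - 4*v + 3) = (v - 2)*(v - 1)*(v - 3)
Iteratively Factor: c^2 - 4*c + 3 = (c - 1)*(c - 3)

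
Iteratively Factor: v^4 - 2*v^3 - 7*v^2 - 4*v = (v)*(v^3 - 2*v^2 - 7*v - 4) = v*(v - 4)*(v^2 + 2*v + 1) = v*(v - 4)*(v + 1)*(v + 1)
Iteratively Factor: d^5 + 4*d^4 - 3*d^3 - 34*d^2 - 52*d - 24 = (d + 2)*(d^4 + 2*d^3 - 7*d^2 - 20*d - 12) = (d + 2)^2*(d^3 - 7*d - 6) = (d - 3)*(d + 2)^2*(d^2 + 3*d + 2) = (d - 3)*(d + 1)*(d + 2)^2*(d + 2)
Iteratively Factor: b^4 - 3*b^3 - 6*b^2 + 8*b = (b)*(b^3 - 3*b^2 - 6*b + 8) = b*(b - 4)*(b^2 + b - 2) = b*(b - 4)*(b - 1)*(b + 2)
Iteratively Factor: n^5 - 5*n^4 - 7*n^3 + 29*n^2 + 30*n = (n + 1)*(n^4 - 6*n^3 - n^2 + 30*n) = (n + 1)*(n + 2)*(n^3 - 8*n^2 + 15*n) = (n - 3)*(n + 1)*(n + 2)*(n^2 - 5*n) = (n - 5)*(n - 3)*(n + 1)*(n + 2)*(n)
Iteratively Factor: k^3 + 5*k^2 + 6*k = (k + 2)*(k^2 + 3*k) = k*(k + 2)*(k + 3)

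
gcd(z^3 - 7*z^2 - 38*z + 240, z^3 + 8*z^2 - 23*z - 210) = z^2 + z - 30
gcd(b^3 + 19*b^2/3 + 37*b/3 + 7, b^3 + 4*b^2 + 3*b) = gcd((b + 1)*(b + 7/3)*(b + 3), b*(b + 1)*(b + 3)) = b^2 + 4*b + 3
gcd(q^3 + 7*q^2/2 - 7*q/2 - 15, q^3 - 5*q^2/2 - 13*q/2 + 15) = q^2 + q/2 - 5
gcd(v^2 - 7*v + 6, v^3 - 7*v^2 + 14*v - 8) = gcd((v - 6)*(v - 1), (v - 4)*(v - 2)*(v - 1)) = v - 1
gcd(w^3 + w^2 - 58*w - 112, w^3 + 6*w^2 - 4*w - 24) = w + 2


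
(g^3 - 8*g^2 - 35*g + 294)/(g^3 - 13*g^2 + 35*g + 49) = (g + 6)/(g + 1)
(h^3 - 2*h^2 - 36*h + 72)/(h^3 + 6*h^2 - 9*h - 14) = (h^2 - 36)/(h^2 + 8*h + 7)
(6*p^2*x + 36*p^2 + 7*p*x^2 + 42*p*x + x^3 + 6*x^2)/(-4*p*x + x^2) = (6*p^2*x + 36*p^2 + 7*p*x^2 + 42*p*x + x^3 + 6*x^2)/(x*(-4*p + x))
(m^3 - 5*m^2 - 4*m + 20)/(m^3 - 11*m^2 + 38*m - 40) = (m + 2)/(m - 4)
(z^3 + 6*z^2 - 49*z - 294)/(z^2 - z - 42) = z + 7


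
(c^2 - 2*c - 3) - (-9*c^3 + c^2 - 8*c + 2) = 9*c^3 + 6*c - 5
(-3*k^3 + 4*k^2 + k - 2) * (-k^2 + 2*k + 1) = 3*k^5 - 10*k^4 + 4*k^3 + 8*k^2 - 3*k - 2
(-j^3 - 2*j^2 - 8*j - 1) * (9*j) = -9*j^4 - 18*j^3 - 72*j^2 - 9*j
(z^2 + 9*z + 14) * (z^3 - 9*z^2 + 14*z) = z^5 - 53*z^3 + 196*z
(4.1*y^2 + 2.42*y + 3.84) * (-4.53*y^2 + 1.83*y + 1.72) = -18.573*y^4 - 3.4596*y^3 - 5.9146*y^2 + 11.1896*y + 6.6048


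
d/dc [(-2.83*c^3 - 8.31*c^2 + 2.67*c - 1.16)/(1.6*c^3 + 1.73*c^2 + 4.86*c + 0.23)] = (1.77635683940025e-15*c^5 + 8.4001*c^4 - 36.0516*c^3 - 41.3904*c^2 + 0.190999999999999*c + 6.2517)/(2.56*c^6 + 5.536*c^5 + 18.5449*c^4 + 17.5516*c^3 + 24.4154*c^2 + 2.2356*c + 0.0529)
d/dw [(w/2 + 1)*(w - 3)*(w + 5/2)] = 3*w^2/2 + 3*w/2 - 17/4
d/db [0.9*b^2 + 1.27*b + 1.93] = 1.8*b + 1.27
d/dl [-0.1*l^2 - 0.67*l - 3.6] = -0.2*l - 0.67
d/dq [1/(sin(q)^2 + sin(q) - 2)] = -(2*sin(q) + 1)*cos(q)/(sin(q)^2 + sin(q) - 2)^2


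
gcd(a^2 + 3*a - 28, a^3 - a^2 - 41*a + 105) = a + 7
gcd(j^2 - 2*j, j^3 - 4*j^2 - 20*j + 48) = j - 2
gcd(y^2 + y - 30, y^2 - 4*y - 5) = y - 5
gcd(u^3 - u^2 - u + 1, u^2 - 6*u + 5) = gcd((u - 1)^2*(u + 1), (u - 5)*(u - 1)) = u - 1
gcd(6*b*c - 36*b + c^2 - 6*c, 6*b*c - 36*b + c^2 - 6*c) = 6*b*c - 36*b + c^2 - 6*c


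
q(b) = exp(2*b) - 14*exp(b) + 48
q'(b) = 2*exp(2*b) - 14*exp(b)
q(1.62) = 2.79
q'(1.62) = -19.68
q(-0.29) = 38.08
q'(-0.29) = -9.36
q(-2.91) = 47.24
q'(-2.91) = -0.76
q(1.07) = 15.68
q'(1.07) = -23.82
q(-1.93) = 45.99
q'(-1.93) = -1.99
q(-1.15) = 43.67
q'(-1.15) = -4.23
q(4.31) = 4547.22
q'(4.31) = 10040.61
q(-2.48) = 46.83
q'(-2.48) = -1.16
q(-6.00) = 47.97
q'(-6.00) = -0.03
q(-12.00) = 48.00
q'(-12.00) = 0.00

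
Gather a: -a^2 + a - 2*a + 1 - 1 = -a^2 - a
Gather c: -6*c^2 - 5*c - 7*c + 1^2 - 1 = -6*c^2 - 12*c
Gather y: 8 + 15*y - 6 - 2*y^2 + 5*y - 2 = -2*y^2 + 20*y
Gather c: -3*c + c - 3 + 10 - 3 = 4 - 2*c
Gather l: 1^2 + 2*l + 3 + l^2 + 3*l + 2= l^2 + 5*l + 6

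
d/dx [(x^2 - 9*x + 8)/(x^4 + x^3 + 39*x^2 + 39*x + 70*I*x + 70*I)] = ((2*x - 9)*(x^4 + x^3 + 39*x^2 + 39*x + 70*I*x + 70*I) - (x^2 - 9*x + 8)*(4*x^3 + 3*x^2 + 78*x + 39 + 70*I))/(x^4 + x^3 + 39*x^2 + 39*x + 70*I*x + 70*I)^2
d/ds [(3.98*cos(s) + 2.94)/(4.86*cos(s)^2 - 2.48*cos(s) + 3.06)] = (19.3428*cos(s)^2 + 28.5768*cos(s) - 19.47)*sin(s)/(23.6196*cos(s)^4 - 24.1056*cos(s)^3 + 35.8936*cos(s)^2 - 15.1776*cos(s) + 9.3636)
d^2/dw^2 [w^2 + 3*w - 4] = 2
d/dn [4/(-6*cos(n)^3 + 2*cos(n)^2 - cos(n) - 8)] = 4*(-18*cos(n)^2 + 4*cos(n) - 1)*sin(n)/(6*cos(n)^3 - 2*cos(n)^2 + cos(n) + 8)^2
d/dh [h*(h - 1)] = 2*h - 1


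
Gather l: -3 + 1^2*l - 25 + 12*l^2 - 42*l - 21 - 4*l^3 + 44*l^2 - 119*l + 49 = -4*l^3 + 56*l^2 - 160*l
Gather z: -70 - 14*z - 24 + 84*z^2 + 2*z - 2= 84*z^2 - 12*z - 96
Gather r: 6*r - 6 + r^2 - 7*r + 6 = r^2 - r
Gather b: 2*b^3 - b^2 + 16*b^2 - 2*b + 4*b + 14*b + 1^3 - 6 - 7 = 2*b^3 + 15*b^2 + 16*b - 12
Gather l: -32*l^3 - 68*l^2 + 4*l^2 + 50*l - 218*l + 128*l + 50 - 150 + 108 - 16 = -32*l^3 - 64*l^2 - 40*l - 8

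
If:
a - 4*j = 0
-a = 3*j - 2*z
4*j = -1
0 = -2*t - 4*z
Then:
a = -1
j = -1/4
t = 7/4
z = -7/8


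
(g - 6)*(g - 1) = g^2 - 7*g + 6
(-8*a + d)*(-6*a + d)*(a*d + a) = 48*a^3*d + 48*a^3 - 14*a^2*d^2 - 14*a^2*d + a*d^3 + a*d^2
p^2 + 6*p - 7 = (p - 1)*(p + 7)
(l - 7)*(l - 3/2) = l^2 - 17*l/2 + 21/2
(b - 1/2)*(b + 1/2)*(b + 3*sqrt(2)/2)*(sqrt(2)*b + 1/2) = sqrt(2)*b^4 + 7*b^3/2 + sqrt(2)*b^2/2 - 7*b/8 - 3*sqrt(2)/16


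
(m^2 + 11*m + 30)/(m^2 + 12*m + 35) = (m + 6)/(m + 7)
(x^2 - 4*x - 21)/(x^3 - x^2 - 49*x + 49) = (x + 3)/(x^2 + 6*x - 7)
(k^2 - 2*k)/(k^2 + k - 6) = k/(k + 3)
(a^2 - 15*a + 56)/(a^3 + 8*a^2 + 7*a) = (a^2 - 15*a + 56)/(a*(a^2 + 8*a + 7))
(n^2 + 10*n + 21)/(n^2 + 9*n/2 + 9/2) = 2*(n + 7)/(2*n + 3)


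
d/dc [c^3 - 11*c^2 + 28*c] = 3*c^2 - 22*c + 28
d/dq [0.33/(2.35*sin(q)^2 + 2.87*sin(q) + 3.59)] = -(1.551*sin(q) + 0.9471)*cos(q)/(2.35*sin(q)^2 + 2.87*sin(q) + 3.59)^2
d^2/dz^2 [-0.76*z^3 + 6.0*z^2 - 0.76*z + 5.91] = 12.0 - 4.56*z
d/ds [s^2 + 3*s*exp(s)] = 3*s*exp(s) + 2*s + 3*exp(s)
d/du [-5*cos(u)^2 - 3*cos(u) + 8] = (10*cos(u) + 3)*sin(u)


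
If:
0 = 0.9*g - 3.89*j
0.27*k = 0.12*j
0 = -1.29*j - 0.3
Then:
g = -1.01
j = -0.23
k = -0.10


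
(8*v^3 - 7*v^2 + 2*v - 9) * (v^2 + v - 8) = 8*v^5 + v^4 - 69*v^3 + 49*v^2 - 25*v + 72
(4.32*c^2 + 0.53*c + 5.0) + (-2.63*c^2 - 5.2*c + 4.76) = 1.69*c^2 - 4.67*c + 9.76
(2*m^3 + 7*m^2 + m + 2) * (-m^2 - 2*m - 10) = -2*m^5 - 11*m^4 - 35*m^3 - 74*m^2 - 14*m - 20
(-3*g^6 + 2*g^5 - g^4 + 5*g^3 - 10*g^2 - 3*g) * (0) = 0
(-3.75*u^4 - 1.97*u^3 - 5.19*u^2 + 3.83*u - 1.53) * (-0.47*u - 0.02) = 1.7625*u^5 + 1.0009*u^4 + 2.4787*u^3 - 1.6963*u^2 + 0.6425*u + 0.0306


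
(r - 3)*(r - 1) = r^2 - 4*r + 3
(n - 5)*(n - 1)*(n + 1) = n^3 - 5*n^2 - n + 5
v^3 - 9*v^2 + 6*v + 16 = (v - 8)*(v - 2)*(v + 1)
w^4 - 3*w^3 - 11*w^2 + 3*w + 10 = (w - 5)*(w - 1)*(w + 1)*(w + 2)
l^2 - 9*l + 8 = (l - 8)*(l - 1)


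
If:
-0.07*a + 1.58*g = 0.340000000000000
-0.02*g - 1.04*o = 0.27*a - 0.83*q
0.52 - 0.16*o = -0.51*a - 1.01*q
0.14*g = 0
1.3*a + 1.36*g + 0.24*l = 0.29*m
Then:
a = -4.86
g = 0.00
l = 1.20833333333333*m + 26.3095238095238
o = 3.21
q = 2.45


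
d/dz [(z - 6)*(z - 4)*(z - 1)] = 3*z^2 - 22*z + 34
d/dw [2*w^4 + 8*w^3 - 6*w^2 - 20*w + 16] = 8*w^3 + 24*w^2 - 12*w - 20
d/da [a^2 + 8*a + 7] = 2*a + 8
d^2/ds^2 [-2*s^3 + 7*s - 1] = -12*s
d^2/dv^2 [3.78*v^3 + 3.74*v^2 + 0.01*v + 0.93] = 22.68*v + 7.48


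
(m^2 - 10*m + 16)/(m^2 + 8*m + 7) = (m^2 - 10*m + 16)/(m^2 + 8*m + 7)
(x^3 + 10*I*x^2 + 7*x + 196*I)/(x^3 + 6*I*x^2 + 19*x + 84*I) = (x + 7*I)/(x + 3*I)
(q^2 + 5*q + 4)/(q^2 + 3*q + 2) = (q + 4)/(q + 2)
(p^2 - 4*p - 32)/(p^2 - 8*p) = (p + 4)/p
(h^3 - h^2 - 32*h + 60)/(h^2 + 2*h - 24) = (h^2 - 7*h + 10)/(h - 4)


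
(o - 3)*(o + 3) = o^2 - 9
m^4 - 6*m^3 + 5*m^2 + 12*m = m*(m - 4)*(m - 3)*(m + 1)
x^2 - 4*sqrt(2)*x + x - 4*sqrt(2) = (x + 1)*(x - 4*sqrt(2))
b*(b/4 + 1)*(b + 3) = b^3/4 + 7*b^2/4 + 3*b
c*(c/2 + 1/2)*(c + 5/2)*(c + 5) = c^4/2 + 17*c^3/4 + 10*c^2 + 25*c/4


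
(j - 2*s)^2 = j^2 - 4*j*s + 4*s^2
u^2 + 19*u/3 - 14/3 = (u - 2/3)*(u + 7)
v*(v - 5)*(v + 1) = v^3 - 4*v^2 - 5*v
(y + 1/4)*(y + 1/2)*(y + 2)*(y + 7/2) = y^4 + 25*y^3/4 + 45*y^2/4 + 95*y/16 + 7/8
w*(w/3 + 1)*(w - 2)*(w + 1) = w^4/3 + 2*w^3/3 - 5*w^2/3 - 2*w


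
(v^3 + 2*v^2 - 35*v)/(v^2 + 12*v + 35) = v*(v - 5)/(v + 5)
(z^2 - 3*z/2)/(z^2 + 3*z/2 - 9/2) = z/(z + 3)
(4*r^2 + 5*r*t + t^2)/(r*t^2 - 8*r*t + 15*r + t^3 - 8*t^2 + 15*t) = (4*r + t)/(t^2 - 8*t + 15)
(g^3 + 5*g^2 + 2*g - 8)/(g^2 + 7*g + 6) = (g^3 + 5*g^2 + 2*g - 8)/(g^2 + 7*g + 6)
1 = 1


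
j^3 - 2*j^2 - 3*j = j*(j - 3)*(j + 1)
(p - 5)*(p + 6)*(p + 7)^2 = p^4 + 15*p^3 + 33*p^2 - 371*p - 1470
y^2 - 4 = (y - 2)*(y + 2)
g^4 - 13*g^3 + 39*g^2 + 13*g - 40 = (g - 8)*(g - 5)*(g - 1)*(g + 1)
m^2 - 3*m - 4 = (m - 4)*(m + 1)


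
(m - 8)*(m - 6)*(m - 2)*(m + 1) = m^4 - 15*m^3 + 60*m^2 - 20*m - 96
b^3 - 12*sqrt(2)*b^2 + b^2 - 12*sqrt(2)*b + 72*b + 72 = (b + 1)*(b - 6*sqrt(2))^2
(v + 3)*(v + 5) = v^2 + 8*v + 15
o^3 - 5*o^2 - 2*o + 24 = (o - 4)*(o - 3)*(o + 2)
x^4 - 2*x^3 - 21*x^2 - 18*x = x*(x - 6)*(x + 1)*(x + 3)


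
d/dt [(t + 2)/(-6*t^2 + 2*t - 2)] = (-3*t^2 + t + (t + 2)*(6*t - 1) - 1)/(2*(3*t^2 - t + 1)^2)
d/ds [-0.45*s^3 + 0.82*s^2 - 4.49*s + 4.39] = -1.35*s^2 + 1.64*s - 4.49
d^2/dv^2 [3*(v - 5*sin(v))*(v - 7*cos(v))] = 15*v*sin(v) + 21*v*cos(v) + 42*sin(v) - 210*sin(2*v) - 30*cos(v) + 6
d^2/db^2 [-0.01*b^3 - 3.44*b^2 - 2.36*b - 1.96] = -0.06*b - 6.88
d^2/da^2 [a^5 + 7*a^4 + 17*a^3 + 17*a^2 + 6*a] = 20*a^3 + 84*a^2 + 102*a + 34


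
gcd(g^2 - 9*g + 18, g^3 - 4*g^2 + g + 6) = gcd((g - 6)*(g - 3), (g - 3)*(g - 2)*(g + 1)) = g - 3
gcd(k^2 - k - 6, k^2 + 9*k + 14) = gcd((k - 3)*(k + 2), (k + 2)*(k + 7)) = k + 2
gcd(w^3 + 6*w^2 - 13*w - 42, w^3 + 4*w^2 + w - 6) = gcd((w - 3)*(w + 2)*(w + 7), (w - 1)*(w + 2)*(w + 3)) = w + 2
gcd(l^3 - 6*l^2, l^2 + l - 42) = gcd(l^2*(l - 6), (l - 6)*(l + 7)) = l - 6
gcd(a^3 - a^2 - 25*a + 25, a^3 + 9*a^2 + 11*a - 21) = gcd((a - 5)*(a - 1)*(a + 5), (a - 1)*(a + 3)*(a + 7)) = a - 1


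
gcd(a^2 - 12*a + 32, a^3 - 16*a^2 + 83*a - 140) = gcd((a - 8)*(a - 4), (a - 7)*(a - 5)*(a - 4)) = a - 4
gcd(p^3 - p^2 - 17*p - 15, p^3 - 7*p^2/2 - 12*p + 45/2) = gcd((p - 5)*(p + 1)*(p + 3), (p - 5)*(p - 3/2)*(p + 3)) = p^2 - 2*p - 15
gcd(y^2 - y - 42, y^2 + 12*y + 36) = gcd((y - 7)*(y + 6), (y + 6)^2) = y + 6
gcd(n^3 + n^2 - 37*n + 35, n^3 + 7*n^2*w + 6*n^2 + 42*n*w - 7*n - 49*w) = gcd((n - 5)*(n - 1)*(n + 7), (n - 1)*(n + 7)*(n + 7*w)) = n^2 + 6*n - 7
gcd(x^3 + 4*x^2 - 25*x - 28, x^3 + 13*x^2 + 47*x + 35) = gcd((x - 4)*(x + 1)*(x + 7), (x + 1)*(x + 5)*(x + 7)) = x^2 + 8*x + 7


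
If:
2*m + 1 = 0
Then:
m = -1/2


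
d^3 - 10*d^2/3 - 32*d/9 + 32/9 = (d - 4)*(d - 2/3)*(d + 4/3)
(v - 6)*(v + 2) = v^2 - 4*v - 12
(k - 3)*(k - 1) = k^2 - 4*k + 3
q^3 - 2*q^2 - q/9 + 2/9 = (q - 2)*(q - 1/3)*(q + 1/3)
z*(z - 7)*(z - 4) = z^3 - 11*z^2 + 28*z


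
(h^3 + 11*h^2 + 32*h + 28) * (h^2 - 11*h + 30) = h^5 - 59*h^3 + 6*h^2 + 652*h + 840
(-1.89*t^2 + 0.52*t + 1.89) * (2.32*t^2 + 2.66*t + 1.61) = -4.3848*t^4 - 3.821*t^3 + 2.7251*t^2 + 5.8646*t + 3.0429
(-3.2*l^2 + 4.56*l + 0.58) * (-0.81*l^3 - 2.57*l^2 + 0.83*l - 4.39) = 2.592*l^5 + 4.5304*l^4 - 14.845*l^3 + 16.3422*l^2 - 19.537*l - 2.5462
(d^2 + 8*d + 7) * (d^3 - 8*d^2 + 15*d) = d^5 - 42*d^3 + 64*d^2 + 105*d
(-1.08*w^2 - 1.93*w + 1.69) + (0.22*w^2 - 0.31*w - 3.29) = -0.86*w^2 - 2.24*w - 1.6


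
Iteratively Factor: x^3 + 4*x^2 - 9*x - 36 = (x - 3)*(x^2 + 7*x + 12) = (x - 3)*(x + 3)*(x + 4)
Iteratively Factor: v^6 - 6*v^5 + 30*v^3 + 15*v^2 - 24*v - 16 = (v + 1)*(v^5 - 7*v^4 + 7*v^3 + 23*v^2 - 8*v - 16) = (v + 1)^2*(v^4 - 8*v^3 + 15*v^2 + 8*v - 16) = (v + 1)^3*(v^3 - 9*v^2 + 24*v - 16) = (v - 4)*(v + 1)^3*(v^2 - 5*v + 4) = (v - 4)^2*(v + 1)^3*(v - 1)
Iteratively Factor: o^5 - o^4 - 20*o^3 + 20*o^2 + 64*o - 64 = (o - 2)*(o^4 + o^3 - 18*o^2 - 16*o + 32) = (o - 2)*(o + 2)*(o^3 - o^2 - 16*o + 16) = (o - 2)*(o - 1)*(o + 2)*(o^2 - 16) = (o - 4)*(o - 2)*(o - 1)*(o + 2)*(o + 4)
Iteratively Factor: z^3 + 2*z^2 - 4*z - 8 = (z + 2)*(z^2 - 4) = (z + 2)^2*(z - 2)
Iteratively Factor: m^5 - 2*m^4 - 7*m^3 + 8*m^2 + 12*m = (m + 1)*(m^4 - 3*m^3 - 4*m^2 + 12*m) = (m - 2)*(m + 1)*(m^3 - m^2 - 6*m) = (m - 3)*(m - 2)*(m + 1)*(m^2 + 2*m) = (m - 3)*(m - 2)*(m + 1)*(m + 2)*(m)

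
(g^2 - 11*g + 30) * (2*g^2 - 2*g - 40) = 2*g^4 - 24*g^3 + 42*g^2 + 380*g - 1200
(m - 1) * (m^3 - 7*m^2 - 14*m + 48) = m^4 - 8*m^3 - 7*m^2 + 62*m - 48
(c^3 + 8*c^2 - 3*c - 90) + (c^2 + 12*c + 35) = c^3 + 9*c^2 + 9*c - 55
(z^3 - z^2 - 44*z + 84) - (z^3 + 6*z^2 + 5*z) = -7*z^2 - 49*z + 84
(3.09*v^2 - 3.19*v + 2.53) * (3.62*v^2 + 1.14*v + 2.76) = 11.1858*v^4 - 8.0252*v^3 + 14.0504*v^2 - 5.9202*v + 6.9828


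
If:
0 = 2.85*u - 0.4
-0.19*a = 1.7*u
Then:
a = -1.26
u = 0.14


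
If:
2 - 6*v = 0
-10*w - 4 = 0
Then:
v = 1/3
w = -2/5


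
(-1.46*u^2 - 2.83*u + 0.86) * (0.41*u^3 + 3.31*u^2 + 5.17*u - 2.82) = -0.5986*u^5 - 5.9929*u^4 - 16.5629*u^3 - 7.6673*u^2 + 12.4268*u - 2.4252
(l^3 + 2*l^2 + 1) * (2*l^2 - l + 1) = 2*l^5 + 3*l^4 - l^3 + 4*l^2 - l + 1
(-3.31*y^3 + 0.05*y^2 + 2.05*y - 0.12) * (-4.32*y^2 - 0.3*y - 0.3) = 14.2992*y^5 + 0.777*y^4 - 7.878*y^3 - 0.1116*y^2 - 0.579*y + 0.036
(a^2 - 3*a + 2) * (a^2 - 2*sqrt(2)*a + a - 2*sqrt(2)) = a^4 - 2*sqrt(2)*a^3 - 2*a^3 - a^2 + 4*sqrt(2)*a^2 + 2*a + 2*sqrt(2)*a - 4*sqrt(2)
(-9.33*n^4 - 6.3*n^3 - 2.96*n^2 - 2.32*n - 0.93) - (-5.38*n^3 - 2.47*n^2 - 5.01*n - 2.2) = -9.33*n^4 - 0.92*n^3 - 0.49*n^2 + 2.69*n + 1.27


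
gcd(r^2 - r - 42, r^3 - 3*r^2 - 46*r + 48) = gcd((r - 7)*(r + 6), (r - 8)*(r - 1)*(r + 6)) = r + 6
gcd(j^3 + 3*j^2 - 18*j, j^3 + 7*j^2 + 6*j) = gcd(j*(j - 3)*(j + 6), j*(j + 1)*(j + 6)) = j^2 + 6*j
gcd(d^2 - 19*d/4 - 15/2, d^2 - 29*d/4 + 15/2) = d - 6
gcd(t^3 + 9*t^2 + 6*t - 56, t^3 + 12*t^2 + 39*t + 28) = t^2 + 11*t + 28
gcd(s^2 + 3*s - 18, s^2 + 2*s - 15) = s - 3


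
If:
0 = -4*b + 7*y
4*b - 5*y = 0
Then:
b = 0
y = 0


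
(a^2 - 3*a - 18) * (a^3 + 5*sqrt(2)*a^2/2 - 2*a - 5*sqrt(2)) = a^5 - 3*a^4 + 5*sqrt(2)*a^4/2 - 20*a^3 - 15*sqrt(2)*a^3/2 - 50*sqrt(2)*a^2 + 6*a^2 + 15*sqrt(2)*a + 36*a + 90*sqrt(2)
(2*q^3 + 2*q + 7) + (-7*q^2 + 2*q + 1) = 2*q^3 - 7*q^2 + 4*q + 8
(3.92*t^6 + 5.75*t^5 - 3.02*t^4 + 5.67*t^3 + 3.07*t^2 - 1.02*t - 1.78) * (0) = 0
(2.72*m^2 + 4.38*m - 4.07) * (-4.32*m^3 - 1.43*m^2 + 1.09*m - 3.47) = -11.7504*m^5 - 22.8112*m^4 + 14.2838*m^3 + 1.1559*m^2 - 19.6349*m + 14.1229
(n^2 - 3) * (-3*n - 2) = -3*n^3 - 2*n^2 + 9*n + 6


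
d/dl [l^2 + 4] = 2*l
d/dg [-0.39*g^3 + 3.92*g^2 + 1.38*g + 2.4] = -1.17*g^2 + 7.84*g + 1.38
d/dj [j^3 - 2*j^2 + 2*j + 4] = 3*j^2 - 4*j + 2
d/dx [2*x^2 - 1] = 4*x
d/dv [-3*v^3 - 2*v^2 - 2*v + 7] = -9*v^2 - 4*v - 2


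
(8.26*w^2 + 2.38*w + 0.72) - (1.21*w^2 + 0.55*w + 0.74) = 7.05*w^2 + 1.83*w - 0.02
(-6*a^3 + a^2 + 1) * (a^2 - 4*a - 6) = -6*a^5 + 25*a^4 + 32*a^3 - 5*a^2 - 4*a - 6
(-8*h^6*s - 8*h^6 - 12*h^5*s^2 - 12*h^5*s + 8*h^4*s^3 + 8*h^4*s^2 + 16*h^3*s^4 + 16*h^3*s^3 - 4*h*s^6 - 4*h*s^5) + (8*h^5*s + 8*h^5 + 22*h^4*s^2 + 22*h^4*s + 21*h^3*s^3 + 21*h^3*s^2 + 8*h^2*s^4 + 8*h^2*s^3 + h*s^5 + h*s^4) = -8*h^6*s - 8*h^6 - 12*h^5*s^2 - 4*h^5*s + 8*h^5 + 8*h^4*s^3 + 30*h^4*s^2 + 22*h^4*s + 16*h^3*s^4 + 37*h^3*s^3 + 21*h^3*s^2 + 8*h^2*s^4 + 8*h^2*s^3 - 4*h*s^6 - 3*h*s^5 + h*s^4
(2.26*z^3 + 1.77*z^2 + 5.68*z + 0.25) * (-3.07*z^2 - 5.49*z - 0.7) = -6.9382*z^5 - 17.8413*z^4 - 28.7369*z^3 - 33.1897*z^2 - 5.3485*z - 0.175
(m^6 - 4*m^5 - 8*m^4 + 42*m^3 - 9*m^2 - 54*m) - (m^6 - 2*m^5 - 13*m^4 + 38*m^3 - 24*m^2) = -2*m^5 + 5*m^4 + 4*m^3 + 15*m^2 - 54*m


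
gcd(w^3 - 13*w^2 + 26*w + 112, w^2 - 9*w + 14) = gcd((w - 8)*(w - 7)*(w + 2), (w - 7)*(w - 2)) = w - 7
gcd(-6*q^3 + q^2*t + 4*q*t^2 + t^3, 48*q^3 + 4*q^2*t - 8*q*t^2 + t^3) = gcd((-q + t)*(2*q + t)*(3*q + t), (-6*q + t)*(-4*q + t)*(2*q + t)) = 2*q + t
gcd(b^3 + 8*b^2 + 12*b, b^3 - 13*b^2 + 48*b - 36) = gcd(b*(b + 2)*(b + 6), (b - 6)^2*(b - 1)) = 1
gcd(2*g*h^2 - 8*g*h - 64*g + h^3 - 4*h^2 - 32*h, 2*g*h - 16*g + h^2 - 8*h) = 2*g*h - 16*g + h^2 - 8*h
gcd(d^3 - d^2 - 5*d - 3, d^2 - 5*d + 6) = d - 3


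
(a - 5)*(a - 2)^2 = a^3 - 9*a^2 + 24*a - 20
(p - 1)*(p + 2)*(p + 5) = p^3 + 6*p^2 + 3*p - 10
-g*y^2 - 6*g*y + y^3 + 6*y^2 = y*(-g + y)*(y + 6)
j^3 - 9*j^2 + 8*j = j*(j - 8)*(j - 1)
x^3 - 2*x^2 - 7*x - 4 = (x - 4)*(x + 1)^2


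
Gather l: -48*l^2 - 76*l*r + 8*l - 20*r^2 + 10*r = -48*l^2 + l*(8 - 76*r) - 20*r^2 + 10*r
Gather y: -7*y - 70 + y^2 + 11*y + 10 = y^2 + 4*y - 60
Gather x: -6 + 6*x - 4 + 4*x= 10*x - 10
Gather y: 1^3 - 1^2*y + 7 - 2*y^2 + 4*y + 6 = -2*y^2 + 3*y + 14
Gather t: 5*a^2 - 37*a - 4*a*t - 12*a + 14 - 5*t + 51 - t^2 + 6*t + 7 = 5*a^2 - 49*a - t^2 + t*(1 - 4*a) + 72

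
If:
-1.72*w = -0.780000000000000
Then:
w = 0.45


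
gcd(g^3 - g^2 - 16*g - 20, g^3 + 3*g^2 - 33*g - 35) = g - 5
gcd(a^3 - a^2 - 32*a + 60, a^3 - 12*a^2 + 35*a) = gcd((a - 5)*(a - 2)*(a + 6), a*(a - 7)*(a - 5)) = a - 5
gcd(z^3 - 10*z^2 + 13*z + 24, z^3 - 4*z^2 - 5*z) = z + 1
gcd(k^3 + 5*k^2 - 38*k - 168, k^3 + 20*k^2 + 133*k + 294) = k + 7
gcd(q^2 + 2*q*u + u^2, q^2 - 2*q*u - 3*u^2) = q + u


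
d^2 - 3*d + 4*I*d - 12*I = (d - 3)*(d + 4*I)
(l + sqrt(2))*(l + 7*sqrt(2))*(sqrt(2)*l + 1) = sqrt(2)*l^3 + 17*l^2 + 22*sqrt(2)*l + 14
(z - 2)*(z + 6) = z^2 + 4*z - 12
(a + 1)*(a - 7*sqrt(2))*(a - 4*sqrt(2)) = a^3 - 11*sqrt(2)*a^2 + a^2 - 11*sqrt(2)*a + 56*a + 56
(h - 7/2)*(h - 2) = h^2 - 11*h/2 + 7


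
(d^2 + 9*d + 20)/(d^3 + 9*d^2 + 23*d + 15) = (d + 4)/(d^2 + 4*d + 3)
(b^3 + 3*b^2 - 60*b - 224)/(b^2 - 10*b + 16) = (b^2 + 11*b + 28)/(b - 2)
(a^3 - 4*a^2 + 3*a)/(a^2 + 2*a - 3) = a*(a - 3)/(a + 3)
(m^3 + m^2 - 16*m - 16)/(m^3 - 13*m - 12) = (m + 4)/(m + 3)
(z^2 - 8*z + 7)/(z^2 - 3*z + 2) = (z - 7)/(z - 2)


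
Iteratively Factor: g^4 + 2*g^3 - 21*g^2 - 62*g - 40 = (g - 5)*(g^3 + 7*g^2 + 14*g + 8) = (g - 5)*(g + 4)*(g^2 + 3*g + 2) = (g - 5)*(g + 1)*(g + 4)*(g + 2)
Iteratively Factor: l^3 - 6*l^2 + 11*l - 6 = (l - 3)*(l^2 - 3*l + 2) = (l - 3)*(l - 2)*(l - 1)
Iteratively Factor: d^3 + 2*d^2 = (d)*(d^2 + 2*d) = d^2*(d + 2)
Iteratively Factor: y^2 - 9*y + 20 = (y - 4)*(y - 5)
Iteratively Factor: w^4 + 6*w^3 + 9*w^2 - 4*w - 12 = (w + 2)*(w^3 + 4*w^2 + w - 6) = (w + 2)*(w + 3)*(w^2 + w - 2) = (w + 2)^2*(w + 3)*(w - 1)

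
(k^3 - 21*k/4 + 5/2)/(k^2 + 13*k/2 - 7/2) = (k^2 + k/2 - 5)/(k + 7)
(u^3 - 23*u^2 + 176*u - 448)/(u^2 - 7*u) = u - 16 + 64/u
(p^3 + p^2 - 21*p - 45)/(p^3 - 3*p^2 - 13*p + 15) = (p + 3)/(p - 1)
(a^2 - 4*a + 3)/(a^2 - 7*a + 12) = (a - 1)/(a - 4)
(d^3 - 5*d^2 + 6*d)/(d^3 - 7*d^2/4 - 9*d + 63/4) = 4*d*(d - 2)/(4*d^2 + 5*d - 21)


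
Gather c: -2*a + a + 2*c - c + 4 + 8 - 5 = -a + c + 7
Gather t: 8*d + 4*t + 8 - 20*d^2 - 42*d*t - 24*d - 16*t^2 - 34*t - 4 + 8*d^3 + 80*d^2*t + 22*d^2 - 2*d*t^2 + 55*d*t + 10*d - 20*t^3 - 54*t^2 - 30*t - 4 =8*d^3 + 2*d^2 - 6*d - 20*t^3 + t^2*(-2*d - 70) + t*(80*d^2 + 13*d - 60)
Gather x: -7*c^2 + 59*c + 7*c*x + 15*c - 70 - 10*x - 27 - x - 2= -7*c^2 + 74*c + x*(7*c - 11) - 99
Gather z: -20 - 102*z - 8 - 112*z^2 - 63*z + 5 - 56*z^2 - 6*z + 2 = -168*z^2 - 171*z - 21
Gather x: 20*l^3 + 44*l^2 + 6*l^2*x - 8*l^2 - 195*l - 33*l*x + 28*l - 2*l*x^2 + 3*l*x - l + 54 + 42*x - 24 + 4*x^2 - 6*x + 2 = 20*l^3 + 36*l^2 - 168*l + x^2*(4 - 2*l) + x*(6*l^2 - 30*l + 36) + 32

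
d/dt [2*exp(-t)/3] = -2*exp(-t)/3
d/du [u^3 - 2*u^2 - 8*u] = 3*u^2 - 4*u - 8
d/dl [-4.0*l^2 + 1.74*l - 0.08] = 1.74 - 8.0*l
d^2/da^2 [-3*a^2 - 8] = -6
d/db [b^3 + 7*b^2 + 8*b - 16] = 3*b^2 + 14*b + 8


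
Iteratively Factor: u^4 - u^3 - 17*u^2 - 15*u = (u - 5)*(u^3 + 4*u^2 + 3*u) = (u - 5)*(u + 1)*(u^2 + 3*u) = (u - 5)*(u + 1)*(u + 3)*(u)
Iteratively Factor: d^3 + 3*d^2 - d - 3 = (d - 1)*(d^2 + 4*d + 3) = (d - 1)*(d + 1)*(d + 3)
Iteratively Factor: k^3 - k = (k - 1)*(k^2 + k) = (k - 1)*(k + 1)*(k)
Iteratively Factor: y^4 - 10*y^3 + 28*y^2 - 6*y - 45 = (y - 5)*(y^3 - 5*y^2 + 3*y + 9) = (y - 5)*(y + 1)*(y^2 - 6*y + 9) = (y - 5)*(y - 3)*(y + 1)*(y - 3)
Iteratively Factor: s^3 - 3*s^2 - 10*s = (s)*(s^2 - 3*s - 10) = s*(s + 2)*(s - 5)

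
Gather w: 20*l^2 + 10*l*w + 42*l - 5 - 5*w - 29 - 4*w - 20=20*l^2 + 42*l + w*(10*l - 9) - 54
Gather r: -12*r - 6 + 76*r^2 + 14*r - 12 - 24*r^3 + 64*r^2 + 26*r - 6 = -24*r^3 + 140*r^2 + 28*r - 24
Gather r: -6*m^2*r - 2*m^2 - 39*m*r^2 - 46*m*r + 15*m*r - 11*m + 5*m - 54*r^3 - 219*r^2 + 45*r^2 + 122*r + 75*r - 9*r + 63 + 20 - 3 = -2*m^2 - 6*m - 54*r^3 + r^2*(-39*m - 174) + r*(-6*m^2 - 31*m + 188) + 80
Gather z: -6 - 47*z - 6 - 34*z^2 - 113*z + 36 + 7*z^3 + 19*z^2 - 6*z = 7*z^3 - 15*z^2 - 166*z + 24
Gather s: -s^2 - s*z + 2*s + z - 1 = -s^2 + s*(2 - z) + z - 1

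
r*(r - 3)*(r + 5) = r^3 + 2*r^2 - 15*r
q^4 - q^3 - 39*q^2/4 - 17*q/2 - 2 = (q - 4)*(q + 1/2)^2*(q + 2)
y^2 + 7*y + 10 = (y + 2)*(y + 5)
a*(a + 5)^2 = a^3 + 10*a^2 + 25*a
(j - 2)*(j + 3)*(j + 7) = j^3 + 8*j^2 + j - 42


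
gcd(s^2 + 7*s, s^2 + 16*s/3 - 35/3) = s + 7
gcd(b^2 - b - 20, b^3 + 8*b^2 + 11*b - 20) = b + 4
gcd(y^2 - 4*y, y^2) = y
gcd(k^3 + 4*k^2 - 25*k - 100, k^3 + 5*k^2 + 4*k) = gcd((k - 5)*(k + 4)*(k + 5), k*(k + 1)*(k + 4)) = k + 4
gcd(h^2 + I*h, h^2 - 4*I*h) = h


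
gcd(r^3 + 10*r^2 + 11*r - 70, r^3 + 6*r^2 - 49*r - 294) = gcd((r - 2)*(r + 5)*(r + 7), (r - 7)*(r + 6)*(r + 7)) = r + 7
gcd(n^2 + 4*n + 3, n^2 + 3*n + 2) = n + 1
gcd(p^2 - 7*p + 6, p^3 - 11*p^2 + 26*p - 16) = p - 1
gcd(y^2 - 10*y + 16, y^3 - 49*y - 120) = y - 8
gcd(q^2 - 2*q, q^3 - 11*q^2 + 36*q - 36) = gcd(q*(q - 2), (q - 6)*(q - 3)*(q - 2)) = q - 2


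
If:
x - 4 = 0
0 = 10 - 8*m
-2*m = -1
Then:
No Solution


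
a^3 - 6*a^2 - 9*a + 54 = (a - 6)*(a - 3)*(a + 3)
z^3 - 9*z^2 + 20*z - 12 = (z - 6)*(z - 2)*(z - 1)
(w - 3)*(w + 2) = w^2 - w - 6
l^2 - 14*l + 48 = (l - 8)*(l - 6)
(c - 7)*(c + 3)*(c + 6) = c^3 + 2*c^2 - 45*c - 126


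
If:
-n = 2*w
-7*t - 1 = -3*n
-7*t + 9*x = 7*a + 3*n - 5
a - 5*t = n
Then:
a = 99*x/98 + 51/98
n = 9*x/28 + 11/28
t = 27*x/196 + 5/196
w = -9*x/56 - 11/56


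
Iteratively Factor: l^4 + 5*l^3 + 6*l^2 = (l + 3)*(l^3 + 2*l^2) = (l + 2)*(l + 3)*(l^2) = l*(l + 2)*(l + 3)*(l)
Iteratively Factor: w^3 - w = (w - 1)*(w^2 + w) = w*(w - 1)*(w + 1)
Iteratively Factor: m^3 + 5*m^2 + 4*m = (m + 1)*(m^2 + 4*m) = m*(m + 1)*(m + 4)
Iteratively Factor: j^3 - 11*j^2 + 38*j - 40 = (j - 5)*(j^2 - 6*j + 8) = (j - 5)*(j - 4)*(j - 2)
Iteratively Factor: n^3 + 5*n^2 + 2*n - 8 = (n + 4)*(n^2 + n - 2) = (n + 2)*(n + 4)*(n - 1)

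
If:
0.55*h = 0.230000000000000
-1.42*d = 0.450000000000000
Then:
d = -0.32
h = 0.42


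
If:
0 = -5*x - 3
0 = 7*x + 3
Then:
No Solution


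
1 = 1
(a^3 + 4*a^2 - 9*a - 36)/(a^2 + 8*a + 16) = (a^2 - 9)/(a + 4)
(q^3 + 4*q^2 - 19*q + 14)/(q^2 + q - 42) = (q^2 - 3*q + 2)/(q - 6)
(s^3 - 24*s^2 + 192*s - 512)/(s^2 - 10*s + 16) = (s^2 - 16*s + 64)/(s - 2)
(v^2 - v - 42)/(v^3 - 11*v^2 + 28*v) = (v + 6)/(v*(v - 4))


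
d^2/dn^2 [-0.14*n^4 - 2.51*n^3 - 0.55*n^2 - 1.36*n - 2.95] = -1.68*n^2 - 15.06*n - 1.1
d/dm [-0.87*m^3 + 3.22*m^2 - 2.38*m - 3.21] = -2.61*m^2 + 6.44*m - 2.38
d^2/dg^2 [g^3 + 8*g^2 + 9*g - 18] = 6*g + 16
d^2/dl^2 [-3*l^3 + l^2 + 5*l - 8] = 2 - 18*l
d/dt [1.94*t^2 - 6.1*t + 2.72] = 3.88*t - 6.1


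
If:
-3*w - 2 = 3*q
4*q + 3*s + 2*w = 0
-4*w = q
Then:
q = -8/9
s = 28/27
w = 2/9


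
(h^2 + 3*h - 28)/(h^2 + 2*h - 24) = (h + 7)/(h + 6)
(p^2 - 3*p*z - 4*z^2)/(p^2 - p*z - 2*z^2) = (-p + 4*z)/(-p + 2*z)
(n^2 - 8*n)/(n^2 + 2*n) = (n - 8)/(n + 2)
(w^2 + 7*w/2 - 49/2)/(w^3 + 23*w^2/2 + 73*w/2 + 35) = (2*w - 7)/(2*w^2 + 9*w + 10)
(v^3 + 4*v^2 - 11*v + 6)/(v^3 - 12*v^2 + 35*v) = (v^3 + 4*v^2 - 11*v + 6)/(v*(v^2 - 12*v + 35))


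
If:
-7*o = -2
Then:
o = 2/7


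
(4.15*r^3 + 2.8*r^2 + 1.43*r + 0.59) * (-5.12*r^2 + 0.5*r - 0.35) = -21.248*r^5 - 12.261*r^4 - 7.3741*r^3 - 3.2858*r^2 - 0.2055*r - 0.2065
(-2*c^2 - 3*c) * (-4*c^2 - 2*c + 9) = 8*c^4 + 16*c^3 - 12*c^2 - 27*c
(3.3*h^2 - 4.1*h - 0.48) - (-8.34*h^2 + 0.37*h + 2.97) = 11.64*h^2 - 4.47*h - 3.45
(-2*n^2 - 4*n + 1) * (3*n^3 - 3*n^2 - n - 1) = -6*n^5 - 6*n^4 + 17*n^3 + 3*n^2 + 3*n - 1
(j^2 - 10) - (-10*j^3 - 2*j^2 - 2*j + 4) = 10*j^3 + 3*j^2 + 2*j - 14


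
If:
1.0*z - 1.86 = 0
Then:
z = 1.86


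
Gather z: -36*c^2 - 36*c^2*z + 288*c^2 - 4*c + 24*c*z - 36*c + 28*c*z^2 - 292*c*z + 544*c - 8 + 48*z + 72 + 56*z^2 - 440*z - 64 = 252*c^2 + 504*c + z^2*(28*c + 56) + z*(-36*c^2 - 268*c - 392)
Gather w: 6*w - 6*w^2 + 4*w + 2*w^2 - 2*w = -4*w^2 + 8*w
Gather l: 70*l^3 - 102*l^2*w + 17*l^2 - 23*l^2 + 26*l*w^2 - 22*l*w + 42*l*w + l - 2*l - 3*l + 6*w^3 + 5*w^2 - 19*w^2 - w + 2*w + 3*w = 70*l^3 + l^2*(-102*w - 6) + l*(26*w^2 + 20*w - 4) + 6*w^3 - 14*w^2 + 4*w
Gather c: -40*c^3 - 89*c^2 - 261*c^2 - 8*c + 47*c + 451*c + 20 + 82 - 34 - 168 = -40*c^3 - 350*c^2 + 490*c - 100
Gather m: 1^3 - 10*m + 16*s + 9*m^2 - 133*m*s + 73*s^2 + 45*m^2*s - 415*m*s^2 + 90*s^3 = m^2*(45*s + 9) + m*(-415*s^2 - 133*s - 10) + 90*s^3 + 73*s^2 + 16*s + 1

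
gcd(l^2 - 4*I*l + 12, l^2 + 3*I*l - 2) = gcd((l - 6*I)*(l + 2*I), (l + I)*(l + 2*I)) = l + 2*I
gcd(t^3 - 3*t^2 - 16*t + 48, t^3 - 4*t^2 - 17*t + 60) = t^2 + t - 12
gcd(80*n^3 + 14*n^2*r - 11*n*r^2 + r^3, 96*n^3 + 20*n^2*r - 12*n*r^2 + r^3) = -16*n^2 - 6*n*r + r^2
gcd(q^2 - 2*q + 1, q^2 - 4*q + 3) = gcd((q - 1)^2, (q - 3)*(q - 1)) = q - 1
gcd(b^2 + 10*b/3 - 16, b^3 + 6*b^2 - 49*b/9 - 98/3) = b + 6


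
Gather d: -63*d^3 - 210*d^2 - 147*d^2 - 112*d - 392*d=-63*d^3 - 357*d^2 - 504*d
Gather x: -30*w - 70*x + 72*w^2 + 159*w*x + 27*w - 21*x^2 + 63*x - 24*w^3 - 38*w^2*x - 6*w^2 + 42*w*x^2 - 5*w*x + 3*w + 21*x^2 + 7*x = -24*w^3 + 66*w^2 + 42*w*x^2 + x*(-38*w^2 + 154*w)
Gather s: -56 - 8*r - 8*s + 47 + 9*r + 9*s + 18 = r + s + 9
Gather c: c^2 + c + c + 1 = c^2 + 2*c + 1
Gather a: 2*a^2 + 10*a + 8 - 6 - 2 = 2*a^2 + 10*a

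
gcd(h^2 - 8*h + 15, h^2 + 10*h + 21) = 1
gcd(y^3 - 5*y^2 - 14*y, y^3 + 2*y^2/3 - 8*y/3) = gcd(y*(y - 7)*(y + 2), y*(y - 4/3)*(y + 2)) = y^2 + 2*y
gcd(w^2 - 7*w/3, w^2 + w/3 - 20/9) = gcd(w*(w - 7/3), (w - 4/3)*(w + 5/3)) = 1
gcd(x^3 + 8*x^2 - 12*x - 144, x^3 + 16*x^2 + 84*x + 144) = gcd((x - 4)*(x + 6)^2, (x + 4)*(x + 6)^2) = x^2 + 12*x + 36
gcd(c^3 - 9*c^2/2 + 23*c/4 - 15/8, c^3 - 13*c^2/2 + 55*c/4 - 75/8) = c^2 - 4*c + 15/4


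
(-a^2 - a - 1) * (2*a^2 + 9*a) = -2*a^4 - 11*a^3 - 11*a^2 - 9*a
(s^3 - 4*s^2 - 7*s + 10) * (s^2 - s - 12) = s^5 - 5*s^4 - 15*s^3 + 65*s^2 + 74*s - 120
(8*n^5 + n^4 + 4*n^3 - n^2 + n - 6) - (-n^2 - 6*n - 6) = 8*n^5 + n^4 + 4*n^3 + 7*n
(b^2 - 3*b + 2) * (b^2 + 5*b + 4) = b^4 + 2*b^3 - 9*b^2 - 2*b + 8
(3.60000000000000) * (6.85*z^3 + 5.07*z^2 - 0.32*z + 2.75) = 24.66*z^3 + 18.252*z^2 - 1.152*z + 9.9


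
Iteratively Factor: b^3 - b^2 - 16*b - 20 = (b + 2)*(b^2 - 3*b - 10) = (b + 2)^2*(b - 5)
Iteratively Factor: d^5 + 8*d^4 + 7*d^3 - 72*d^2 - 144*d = (d)*(d^4 + 8*d^3 + 7*d^2 - 72*d - 144) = d*(d - 3)*(d^3 + 11*d^2 + 40*d + 48) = d*(d - 3)*(d + 4)*(d^2 + 7*d + 12) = d*(d - 3)*(d + 4)^2*(d + 3)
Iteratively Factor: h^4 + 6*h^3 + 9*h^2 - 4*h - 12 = (h + 2)*(h^3 + 4*h^2 + h - 6) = (h + 2)*(h + 3)*(h^2 + h - 2) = (h - 1)*(h + 2)*(h + 3)*(h + 2)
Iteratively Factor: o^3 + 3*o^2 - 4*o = (o + 4)*(o^2 - o) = o*(o + 4)*(o - 1)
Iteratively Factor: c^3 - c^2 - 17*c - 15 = (c + 1)*(c^2 - 2*c - 15) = (c - 5)*(c + 1)*(c + 3)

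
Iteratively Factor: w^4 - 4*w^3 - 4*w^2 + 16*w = (w - 2)*(w^3 - 2*w^2 - 8*w) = (w - 2)*(w + 2)*(w^2 - 4*w) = (w - 4)*(w - 2)*(w + 2)*(w)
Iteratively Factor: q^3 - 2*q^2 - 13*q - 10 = (q + 1)*(q^2 - 3*q - 10) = (q - 5)*(q + 1)*(q + 2)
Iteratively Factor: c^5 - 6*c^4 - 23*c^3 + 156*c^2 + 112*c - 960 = (c - 5)*(c^4 - c^3 - 28*c^2 + 16*c + 192) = (c - 5)*(c + 3)*(c^3 - 4*c^2 - 16*c + 64) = (c - 5)*(c - 4)*(c + 3)*(c^2 - 16) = (c - 5)*(c - 4)^2*(c + 3)*(c + 4)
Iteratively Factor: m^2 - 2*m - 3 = (m - 3)*(m + 1)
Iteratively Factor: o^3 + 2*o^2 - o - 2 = (o + 2)*(o^2 - 1) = (o + 1)*(o + 2)*(o - 1)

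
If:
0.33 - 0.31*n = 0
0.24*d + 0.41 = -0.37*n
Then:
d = -3.35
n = 1.06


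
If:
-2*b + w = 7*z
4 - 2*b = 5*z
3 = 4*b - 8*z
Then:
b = 47/36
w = 41/9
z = 5/18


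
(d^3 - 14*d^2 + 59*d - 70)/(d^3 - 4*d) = (d^2 - 12*d + 35)/(d*(d + 2))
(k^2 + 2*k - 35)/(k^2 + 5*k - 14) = (k - 5)/(k - 2)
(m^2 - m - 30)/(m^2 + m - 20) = (m - 6)/(m - 4)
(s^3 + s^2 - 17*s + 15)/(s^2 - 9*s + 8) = (s^2 + 2*s - 15)/(s - 8)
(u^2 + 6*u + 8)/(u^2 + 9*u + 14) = (u + 4)/(u + 7)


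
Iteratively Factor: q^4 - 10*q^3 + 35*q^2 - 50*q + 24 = (q - 3)*(q^3 - 7*q^2 + 14*q - 8) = (q - 4)*(q - 3)*(q^2 - 3*q + 2) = (q - 4)*(q - 3)*(q - 1)*(q - 2)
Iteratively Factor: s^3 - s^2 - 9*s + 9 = (s - 1)*(s^2 - 9) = (s - 1)*(s + 3)*(s - 3)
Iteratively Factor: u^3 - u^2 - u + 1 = (u + 1)*(u^2 - 2*u + 1) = (u - 1)*(u + 1)*(u - 1)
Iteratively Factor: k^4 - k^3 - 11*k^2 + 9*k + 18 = (k + 1)*(k^3 - 2*k^2 - 9*k + 18) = (k - 3)*(k + 1)*(k^2 + k - 6) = (k - 3)*(k - 2)*(k + 1)*(k + 3)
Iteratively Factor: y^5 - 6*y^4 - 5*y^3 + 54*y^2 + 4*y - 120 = (y - 2)*(y^4 - 4*y^3 - 13*y^2 + 28*y + 60) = (y - 5)*(y - 2)*(y^3 + y^2 - 8*y - 12) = (y - 5)*(y - 2)*(y + 2)*(y^2 - y - 6) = (y - 5)*(y - 3)*(y - 2)*(y + 2)*(y + 2)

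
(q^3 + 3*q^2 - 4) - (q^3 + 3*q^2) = -4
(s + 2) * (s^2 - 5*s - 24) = s^3 - 3*s^2 - 34*s - 48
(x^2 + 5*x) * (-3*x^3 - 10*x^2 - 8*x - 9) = -3*x^5 - 25*x^4 - 58*x^3 - 49*x^2 - 45*x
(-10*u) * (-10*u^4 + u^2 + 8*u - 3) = 100*u^5 - 10*u^3 - 80*u^2 + 30*u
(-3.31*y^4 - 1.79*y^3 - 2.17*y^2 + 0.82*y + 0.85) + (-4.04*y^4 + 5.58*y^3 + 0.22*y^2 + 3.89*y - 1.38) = -7.35*y^4 + 3.79*y^3 - 1.95*y^2 + 4.71*y - 0.53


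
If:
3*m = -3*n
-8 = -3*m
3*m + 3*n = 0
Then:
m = 8/3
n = -8/3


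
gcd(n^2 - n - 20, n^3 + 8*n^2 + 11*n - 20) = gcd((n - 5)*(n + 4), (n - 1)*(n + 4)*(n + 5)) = n + 4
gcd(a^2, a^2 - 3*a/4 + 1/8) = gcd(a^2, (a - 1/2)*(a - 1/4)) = 1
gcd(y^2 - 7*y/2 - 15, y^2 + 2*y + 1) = 1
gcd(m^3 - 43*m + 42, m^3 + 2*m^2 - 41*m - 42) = m^2 + m - 42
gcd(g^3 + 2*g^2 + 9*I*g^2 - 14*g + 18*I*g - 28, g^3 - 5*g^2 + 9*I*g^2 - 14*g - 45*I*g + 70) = g^2 + 9*I*g - 14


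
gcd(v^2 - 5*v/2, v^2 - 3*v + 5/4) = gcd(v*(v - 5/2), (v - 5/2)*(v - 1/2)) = v - 5/2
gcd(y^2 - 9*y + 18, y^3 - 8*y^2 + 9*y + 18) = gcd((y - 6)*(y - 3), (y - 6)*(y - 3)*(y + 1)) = y^2 - 9*y + 18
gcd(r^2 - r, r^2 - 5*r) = r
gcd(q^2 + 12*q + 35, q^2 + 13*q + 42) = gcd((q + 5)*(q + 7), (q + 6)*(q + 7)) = q + 7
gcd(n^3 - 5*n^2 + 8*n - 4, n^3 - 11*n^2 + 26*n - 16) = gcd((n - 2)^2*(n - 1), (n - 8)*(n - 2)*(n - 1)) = n^2 - 3*n + 2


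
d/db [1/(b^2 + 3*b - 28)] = (-2*b - 3)/(b^2 + 3*b - 28)^2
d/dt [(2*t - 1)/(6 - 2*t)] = 5/(2*(t - 3)^2)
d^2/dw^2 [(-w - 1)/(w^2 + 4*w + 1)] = 2*(-4*(w + 1)*(w + 2)^2 + (3*w + 5)*(w^2 + 4*w + 1))/(w^2 + 4*w + 1)^3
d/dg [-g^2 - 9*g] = -2*g - 9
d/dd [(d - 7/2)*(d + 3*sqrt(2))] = 2*d - 7/2 + 3*sqrt(2)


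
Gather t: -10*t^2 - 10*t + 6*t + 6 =-10*t^2 - 4*t + 6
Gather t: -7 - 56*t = -56*t - 7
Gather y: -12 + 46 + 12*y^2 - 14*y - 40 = 12*y^2 - 14*y - 6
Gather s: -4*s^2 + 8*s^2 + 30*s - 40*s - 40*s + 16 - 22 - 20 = 4*s^2 - 50*s - 26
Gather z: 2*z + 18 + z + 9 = 3*z + 27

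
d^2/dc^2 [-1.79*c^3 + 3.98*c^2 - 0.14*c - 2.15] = 7.96 - 10.74*c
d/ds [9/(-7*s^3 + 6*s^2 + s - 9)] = 9*(21*s^2 - 12*s - 1)/(7*s^3 - 6*s^2 - s + 9)^2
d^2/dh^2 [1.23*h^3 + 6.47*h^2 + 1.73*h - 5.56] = 7.38*h + 12.94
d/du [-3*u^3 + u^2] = u*(2 - 9*u)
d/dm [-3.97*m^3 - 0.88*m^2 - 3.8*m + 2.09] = -11.91*m^2 - 1.76*m - 3.8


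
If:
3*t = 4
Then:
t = 4/3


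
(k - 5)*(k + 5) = k^2 - 25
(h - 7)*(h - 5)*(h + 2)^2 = h^4 - 8*h^3 - 9*h^2 + 92*h + 140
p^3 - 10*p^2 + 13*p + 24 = (p - 8)*(p - 3)*(p + 1)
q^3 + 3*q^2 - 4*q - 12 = (q - 2)*(q + 2)*(q + 3)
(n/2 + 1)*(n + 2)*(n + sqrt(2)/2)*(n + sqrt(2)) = n^4/2 + 3*sqrt(2)*n^3/4 + 2*n^3 + 5*n^2/2 + 3*sqrt(2)*n^2 + 2*n + 3*sqrt(2)*n + 2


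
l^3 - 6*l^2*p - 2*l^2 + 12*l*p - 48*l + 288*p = (l - 8)*(l + 6)*(l - 6*p)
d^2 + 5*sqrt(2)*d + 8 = (d + sqrt(2))*(d + 4*sqrt(2))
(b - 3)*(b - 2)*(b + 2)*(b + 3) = b^4 - 13*b^2 + 36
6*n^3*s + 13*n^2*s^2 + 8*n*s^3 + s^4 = s*(n + s)^2*(6*n + s)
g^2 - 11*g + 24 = (g - 8)*(g - 3)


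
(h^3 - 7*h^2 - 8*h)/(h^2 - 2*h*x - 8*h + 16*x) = h*(-h - 1)/(-h + 2*x)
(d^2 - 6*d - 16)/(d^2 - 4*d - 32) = (d + 2)/(d + 4)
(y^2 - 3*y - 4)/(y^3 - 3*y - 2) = (y - 4)/(y^2 - y - 2)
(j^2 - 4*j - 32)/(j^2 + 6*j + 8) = (j - 8)/(j + 2)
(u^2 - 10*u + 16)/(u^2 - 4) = (u - 8)/(u + 2)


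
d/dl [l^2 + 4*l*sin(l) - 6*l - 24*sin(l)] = 4*l*cos(l) + 2*l + 4*sin(l) - 24*cos(l) - 6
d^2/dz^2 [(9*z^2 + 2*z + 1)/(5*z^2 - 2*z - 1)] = 28*(10*z^3 + 15*z^2 + 1)/(125*z^6 - 150*z^5 - 15*z^4 + 52*z^3 + 3*z^2 - 6*z - 1)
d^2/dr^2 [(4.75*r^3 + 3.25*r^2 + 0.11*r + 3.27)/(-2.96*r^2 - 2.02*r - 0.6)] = (-5.6843418860808e-14*r^5 + 5.6843418860808e-14*r^4 + 15.0454480000001*r^3 - 171.812592*r^2 - 126.399744*r - 17.144136)/(25.934336*r^6 + 53.095296*r^5 + 52.004832*r^4 + 29.767528*r^3 + 10.54152*r^2 + 2.1816*r + 0.216)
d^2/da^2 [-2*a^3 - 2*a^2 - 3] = -12*a - 4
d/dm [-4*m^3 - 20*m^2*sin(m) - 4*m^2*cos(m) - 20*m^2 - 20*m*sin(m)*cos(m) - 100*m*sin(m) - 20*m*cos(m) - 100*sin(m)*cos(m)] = 4*m^2*sin(m) - 20*m^2*cos(m) - 12*m^2 - 20*m*sin(m) - 108*m*cos(m) - 20*m*cos(2*m) - 40*m - 100*sin(m) - 10*sin(2*m) - 20*cos(m) - 100*cos(2*m)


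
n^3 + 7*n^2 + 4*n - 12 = (n - 1)*(n + 2)*(n + 6)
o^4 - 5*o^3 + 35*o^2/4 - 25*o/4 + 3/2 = (o - 2)*(o - 3/2)*(o - 1)*(o - 1/2)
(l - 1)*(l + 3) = l^2 + 2*l - 3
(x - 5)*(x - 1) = x^2 - 6*x + 5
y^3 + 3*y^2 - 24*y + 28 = (y - 2)^2*(y + 7)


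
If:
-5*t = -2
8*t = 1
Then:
No Solution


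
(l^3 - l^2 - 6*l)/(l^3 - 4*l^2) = (l^2 - l - 6)/(l*(l - 4))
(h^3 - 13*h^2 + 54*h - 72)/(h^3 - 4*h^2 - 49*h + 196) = (h^2 - 9*h + 18)/(h^2 - 49)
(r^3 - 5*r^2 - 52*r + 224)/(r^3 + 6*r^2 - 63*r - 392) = (r - 4)/(r + 7)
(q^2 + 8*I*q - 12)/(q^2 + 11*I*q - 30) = (q + 2*I)/(q + 5*I)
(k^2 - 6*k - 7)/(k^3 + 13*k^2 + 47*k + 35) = (k - 7)/(k^2 + 12*k + 35)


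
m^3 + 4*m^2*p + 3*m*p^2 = m*(m + p)*(m + 3*p)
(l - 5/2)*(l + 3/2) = l^2 - l - 15/4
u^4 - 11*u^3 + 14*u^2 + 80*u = u*(u - 8)*(u - 5)*(u + 2)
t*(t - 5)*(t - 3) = t^3 - 8*t^2 + 15*t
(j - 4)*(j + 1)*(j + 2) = j^3 - j^2 - 10*j - 8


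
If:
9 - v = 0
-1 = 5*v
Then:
No Solution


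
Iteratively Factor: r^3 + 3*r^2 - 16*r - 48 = (r + 3)*(r^2 - 16) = (r - 4)*(r + 3)*(r + 4)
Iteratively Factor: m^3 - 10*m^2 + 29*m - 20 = (m - 1)*(m^2 - 9*m + 20) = (m - 5)*(m - 1)*(m - 4)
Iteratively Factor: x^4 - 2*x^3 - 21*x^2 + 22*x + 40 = (x - 5)*(x^3 + 3*x^2 - 6*x - 8) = (x - 5)*(x + 1)*(x^2 + 2*x - 8) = (x - 5)*(x + 1)*(x + 4)*(x - 2)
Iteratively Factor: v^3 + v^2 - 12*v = (v + 4)*(v^2 - 3*v) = (v - 3)*(v + 4)*(v)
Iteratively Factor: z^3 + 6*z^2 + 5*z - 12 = (z + 3)*(z^2 + 3*z - 4) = (z + 3)*(z + 4)*(z - 1)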